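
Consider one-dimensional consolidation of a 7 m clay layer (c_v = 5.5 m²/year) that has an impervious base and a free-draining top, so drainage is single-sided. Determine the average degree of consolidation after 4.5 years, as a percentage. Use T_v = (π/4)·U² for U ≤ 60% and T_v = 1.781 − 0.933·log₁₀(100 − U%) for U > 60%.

U ≈ 76.7 %

Drainage path length: H_d = H = 7 m (single drainage).
T_v = c_v·t/H_d² = 5.5×4.5/7² = 0.5051.
T_v = 0.5051 corresponds to the U > 60% branch:
U = 1 − 10^((1.781 − T_v)/0.933)/100 = 0.7669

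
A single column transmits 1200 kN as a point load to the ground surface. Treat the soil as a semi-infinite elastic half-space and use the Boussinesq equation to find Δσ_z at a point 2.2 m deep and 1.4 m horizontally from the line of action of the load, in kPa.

Boussinesq vertical stress below a point load on an elastic half-space:
Δσ_z = 3P/(2πz²) · [1 + (r/z)²]^(−5/2)
r/z = 1.4/2.2 = 0.63636; [1+(r/z)²]^(−5/2) = 0.42741.
Δσ_z = 3×1200/(2π×2.2²) × 0.42741 = 118.38 × 0.42741 = 50.6 kPa

Δσ_z ≈ 50.6 kPa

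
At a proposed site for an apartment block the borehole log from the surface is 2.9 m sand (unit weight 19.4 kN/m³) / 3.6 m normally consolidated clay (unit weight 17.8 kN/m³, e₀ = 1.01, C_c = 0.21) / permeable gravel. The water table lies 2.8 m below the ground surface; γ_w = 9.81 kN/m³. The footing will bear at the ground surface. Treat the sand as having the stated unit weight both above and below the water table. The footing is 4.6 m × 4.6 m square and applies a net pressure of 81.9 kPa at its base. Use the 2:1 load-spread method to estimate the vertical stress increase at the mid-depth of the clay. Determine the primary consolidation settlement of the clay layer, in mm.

Mid-depth of clay below the ground surface: z = 2.9 + 3.6/2 = 4.7 m.
Total vertical stress at mid-clay: σ_v = 19.4×2.9 + 17.8×1.8 = 88.3 kPa.
Pore pressure: u = 9.81×(4.7 − 2.8) = 18.639 kPa.
Initial effective stress: σ'_0 = σ_v − u = 88.3 − 18.639 = 69.661 kPa.
Stress increase at mid-clay by the 2:1 spreading method:
Δσ = qBL/((B+z)(L+z)) = 81.9×4.6×4.6/((4.6+4.7)(4.6+4.7)) = 20.037 kPa
Final effective stress: σ'_f = σ'_0 + Δσ = 69.661 + 20.037 = 89.698 kPa.
Normally consolidated clay, so the full stress increment lies on the virgin compression line:
S_c = C_c·H/(1+e₀)·log₁₀(σ'_f/σ'_0) = 0.21×3.6/(1+1.01)×log₁₀(89.698/69.661)
    = 0.37612 × 0.10979 = 0.04129 m

S_c ≈ 41.3 mm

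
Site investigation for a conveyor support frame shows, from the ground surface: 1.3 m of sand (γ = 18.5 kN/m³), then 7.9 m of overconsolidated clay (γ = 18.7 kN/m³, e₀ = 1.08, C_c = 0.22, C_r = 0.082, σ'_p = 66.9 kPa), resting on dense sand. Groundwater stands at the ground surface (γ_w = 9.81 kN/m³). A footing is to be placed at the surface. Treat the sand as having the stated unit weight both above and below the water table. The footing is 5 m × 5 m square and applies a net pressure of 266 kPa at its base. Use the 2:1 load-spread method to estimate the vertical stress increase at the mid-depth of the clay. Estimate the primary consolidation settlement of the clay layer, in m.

Mid-depth of clay below the ground surface: z = 1.3 + 7.9/2 = 5.25 m.
Total vertical stress at mid-clay: σ_v = 18.5×1.3 + 18.7×3.95 = 97.915 kPa.
Pore pressure: u = 9.81×(5.25 − 0) = 51.503 kPa.
Initial effective stress: σ'_0 = σ_v − u = 97.915 − 51.503 = 46.412 kPa.
Stress increase at mid-clay by the 2:1 spreading method:
Δσ = qBL/((B+z)(L+z)) = 266×5×5/((5+5.25)(5+5.25)) = 63.296 kPa
Final effective stress: σ'_f = 46.412 + 63.296 = 109.71 kPa.
σ'_f = 109.71 > σ'_p = 66.9 kPa, so the stress path crosses the preconsolidation pressure — recompression up to σ'_p, then virgin compression beyond:
S_c = H/(1+e₀)·[C_r·log₁₀(σ'_p/σ'_0) + C_c·log₁₀(σ'_f/σ'_p)]
    = 7.9/2.08 × [0.082×log₁₀(66.9/46.412) + 0.22×log₁₀(109.71/66.9)]
    = 3.7981 × [0.013021 + 0.04726] = 0.229 m

S_c ≈ 0.229 m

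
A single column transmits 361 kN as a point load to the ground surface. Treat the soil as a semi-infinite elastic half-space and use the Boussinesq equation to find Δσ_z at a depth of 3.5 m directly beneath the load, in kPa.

Boussinesq vertical stress below a point load on an elastic half-space:
Δσ_z = 3P/(2πz²) · [1 + (r/z)²]^(−5/2)
r/z = 0/3.5 = 0; [1+(r/z)²]^(−5/2) = 1.
Δσ_z = 3×361/(2π×3.5²) × 1 = 14.071 × 1 = 14.07 kPa

Δσ_z ≈ 14.1 kPa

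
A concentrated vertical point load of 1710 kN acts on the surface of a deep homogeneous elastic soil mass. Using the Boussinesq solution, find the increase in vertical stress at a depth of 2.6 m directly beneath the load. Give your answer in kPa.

Boussinesq vertical stress below a point load on an elastic half-space:
Δσ_z = 3P/(2πz²) · [1 + (r/z)²]^(−5/2)
r/z = 0/2.6 = 0; [1+(r/z)²]^(−5/2) = 1.
Δσ_z = 3×1710/(2π×2.6²) × 1 = 120.78 × 1 = 120.8 kPa

Δσ_z ≈ 121 kPa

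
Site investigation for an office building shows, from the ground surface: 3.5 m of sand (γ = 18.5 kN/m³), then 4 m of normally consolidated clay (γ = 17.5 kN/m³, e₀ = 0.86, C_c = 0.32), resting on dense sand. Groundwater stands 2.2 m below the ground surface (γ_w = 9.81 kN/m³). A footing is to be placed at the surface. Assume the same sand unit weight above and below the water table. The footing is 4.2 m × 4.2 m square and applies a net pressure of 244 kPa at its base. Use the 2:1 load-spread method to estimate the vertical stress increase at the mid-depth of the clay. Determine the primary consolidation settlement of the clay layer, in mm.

Mid-depth of clay below the ground surface: z = 3.5 + 4/2 = 5.5 m.
Total vertical stress at mid-clay: σ_v = 18.5×3.5 + 17.5×2 = 99.75 kPa.
Pore pressure: u = 9.81×(5.5 − 2.2) = 32.373 kPa.
Initial effective stress: σ'_0 = σ_v − u = 99.75 − 32.373 = 67.377 kPa.
Stress increase at mid-clay by the 2:1 spreading method:
Δσ = qBL/((B+z)(L+z)) = 244×4.2×4.2/((4.2+5.5)(4.2+5.5)) = 45.745 kPa
Final effective stress: σ'_f = σ'_0 + Δσ = 67.377 + 45.745 = 113.12 kPa.
Normally consolidated clay, so the full stress increment lies on the virgin compression line:
S_c = C_c·H/(1+e₀)·log₁₀(σ'_f/σ'_0) = 0.32×4/(1+0.86)×log₁₀(113.12/67.377)
    = 0.68817 × 0.22503 = 0.1549 m

S_c ≈ 155 mm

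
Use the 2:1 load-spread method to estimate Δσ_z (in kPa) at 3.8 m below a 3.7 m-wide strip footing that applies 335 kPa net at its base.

Δσ_z ≈ 165 kPa

By the 2:1 method the load spreads at 1 horizontal : 2 vertical, so at depth z the loaded area has grown by z in each plan dimension:
Δσ = qB/(B+z) = 335×3.7/(3.7+3.8) = 165.27 kPa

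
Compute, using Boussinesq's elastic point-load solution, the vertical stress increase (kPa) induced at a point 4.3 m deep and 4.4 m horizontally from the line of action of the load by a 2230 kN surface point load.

Δσ_z ≈ 9.6 kPa

Boussinesq vertical stress below a point load on an elastic half-space:
Δσ_z = 3P/(2πz²) · [1 + (r/z)²]^(−5/2)
r/z = 4.4/4.3 = 1.0233; [1+(r/z)²]^(−5/2) = 0.16679.
Δσ_z = 3×2230/(2π×4.3²) × 0.16679 = 57.585 × 0.16679 = 9.605 kPa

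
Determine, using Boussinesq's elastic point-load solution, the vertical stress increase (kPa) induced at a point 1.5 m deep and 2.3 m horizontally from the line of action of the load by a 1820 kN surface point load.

Δσ_z ≈ 18.8 kPa

Boussinesq vertical stress below a point load on an elastic half-space:
Δσ_z = 3P/(2πz²) · [1 + (r/z)²]^(−5/2)
r/z = 2.3/1.5 = 1.5333; [1+(r/z)²]^(−5/2) = 0.048644.
Δσ_z = 3×1820/(2π×1.5²) × 0.048644 = 386.22 × 0.048644 = 18.79 kPa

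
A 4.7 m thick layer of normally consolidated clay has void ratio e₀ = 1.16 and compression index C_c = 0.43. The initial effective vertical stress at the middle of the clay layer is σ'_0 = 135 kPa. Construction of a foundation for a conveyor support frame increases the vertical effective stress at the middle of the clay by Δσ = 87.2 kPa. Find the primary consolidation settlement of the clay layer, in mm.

S_c ≈ 202 mm

Final effective stress: σ'_f = σ'_0 + Δσ = 135 + 87.2 = 222.2 kPa.
Normally consolidated clay, so the full stress increment lies on the virgin compression line:
S_c = C_c·H/(1+e₀)·log₁₀(σ'_f/σ'_0) = 0.43×4.7/(1+1.16)×log₁₀(222.2/135)
    = 0.93565 × 0.21641 = 0.2025 m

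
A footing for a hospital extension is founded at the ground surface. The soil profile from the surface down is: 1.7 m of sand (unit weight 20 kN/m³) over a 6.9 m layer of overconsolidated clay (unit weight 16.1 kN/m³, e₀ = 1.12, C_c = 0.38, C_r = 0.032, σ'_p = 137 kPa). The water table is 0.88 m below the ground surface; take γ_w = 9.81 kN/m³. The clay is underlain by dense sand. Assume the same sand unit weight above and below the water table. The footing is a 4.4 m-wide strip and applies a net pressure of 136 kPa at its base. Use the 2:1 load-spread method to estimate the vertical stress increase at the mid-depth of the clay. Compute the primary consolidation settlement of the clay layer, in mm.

S_c ≈ 38 mm

Mid-depth of clay below the ground surface: z = 1.7 + 6.9/2 = 5.15 m.
Total vertical stress at mid-clay: σ_v = 20×1.7 + 16.1×3.45 = 89.545 kPa.
Pore pressure: u = 9.81×(5.15 − 0.88) = 41.889 kPa.
Initial effective stress: σ'_0 = σ_v − u = 89.545 − 41.889 = 47.656 kPa.
Stress increase at mid-clay by the 2:1 spreading method:
Δσ = qB/(B+z) = 136×4.4/(4.4+5.15) = 62.66 kPa
Final effective stress: σ'_f = 47.656 + 62.66 = 110.32 kPa.
σ'_f = 110.32 ≤ σ'_p = 137 kPa, so the clay remains overconsolidated and only the recompression index applies:
S_c = C_r·H/(1+e₀)·log₁₀(σ'_f/σ'_0) = 0.032×6.9/2.12×log₁₀(110.32/47.656)
    = 0.10415 × 0.36454 = 0.03797 m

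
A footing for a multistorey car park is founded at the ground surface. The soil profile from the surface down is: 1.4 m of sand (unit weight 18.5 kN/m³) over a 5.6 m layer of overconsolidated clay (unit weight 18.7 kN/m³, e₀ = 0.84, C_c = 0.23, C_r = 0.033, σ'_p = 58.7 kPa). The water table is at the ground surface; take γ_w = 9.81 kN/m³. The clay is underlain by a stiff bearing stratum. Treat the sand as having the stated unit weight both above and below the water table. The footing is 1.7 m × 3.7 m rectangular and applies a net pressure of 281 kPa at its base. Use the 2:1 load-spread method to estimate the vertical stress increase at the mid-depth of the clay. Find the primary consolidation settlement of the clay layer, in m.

S_c ≈ 0.0945 m

Mid-depth of clay below the ground surface: z = 1.4 + 5.6/2 = 4.2 m.
Total vertical stress at mid-clay: σ_v = 18.5×1.4 + 18.7×2.8 = 78.26 kPa.
Pore pressure: u = 9.81×(4.2 − 0) = 41.202 kPa.
Initial effective stress: σ'_0 = σ_v − u = 78.26 − 41.202 = 37.058 kPa.
Stress increase at mid-clay by the 2:1 spreading method:
Δσ = qBL/((B+z)(L+z)) = 281×1.7×3.7/((1.7+4.2)(3.7+4.2)) = 37.921 kPa
Final effective stress: σ'_f = 37.058 + 37.921 = 74.979 kPa.
σ'_f = 74.979 > σ'_p = 58.7 kPa, so the stress path crosses the preconsolidation pressure — recompression up to σ'_p, then virgin compression beyond:
S_c = H/(1+e₀)·[C_r·log₁₀(σ'_p/σ'_0) + C_c·log₁₀(σ'_f/σ'_p)]
    = 5.6/1.84 × [0.033×log₁₀(58.7/37.058) + 0.23×log₁₀(74.979/58.7)]
    = 3.0435 × [0.006592 + 0.024449] = 0.09447 m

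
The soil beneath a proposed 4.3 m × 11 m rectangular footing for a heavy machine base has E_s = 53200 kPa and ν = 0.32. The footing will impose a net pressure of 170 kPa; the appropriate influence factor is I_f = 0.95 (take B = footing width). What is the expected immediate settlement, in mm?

Immediate (elastic) settlement: S_e = q·B·(1−ν²)/E_s · I_f.
S_e = 170 × 4.3 × (1 − 0.32²) / 53200 × 0.95
    = 170 × 4.3 × 0.8976 / 53200 × 0.95
    = 0.01172 m = 11.72 mm

S_e ≈ 11.7 mm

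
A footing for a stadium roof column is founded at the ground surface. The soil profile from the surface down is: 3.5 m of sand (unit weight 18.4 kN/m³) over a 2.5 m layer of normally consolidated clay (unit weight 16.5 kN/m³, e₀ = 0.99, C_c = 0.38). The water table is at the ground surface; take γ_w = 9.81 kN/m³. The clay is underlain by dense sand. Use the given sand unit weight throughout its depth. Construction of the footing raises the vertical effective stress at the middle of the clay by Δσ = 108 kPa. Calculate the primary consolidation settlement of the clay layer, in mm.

S_c ≈ 277 mm

Mid-depth of clay below the ground surface: z = 3.5 + 2.5/2 = 4.75 m.
Total vertical stress at mid-clay: σ_v = 18.4×3.5 + 16.5×1.25 = 85.025 kPa.
Pore pressure: u = 9.81×(4.75 − 0) = 46.598 kPa.
Initial effective stress: σ'_0 = σ_v − u = 85.025 − 46.598 = 38.427 kPa.
Final effective stress: σ'_f = σ'_0 + Δσ = 38.427 + 108 = 146.43 kPa.
Normally consolidated clay, so the full stress increment lies on the virgin compression line:
S_c = C_c·H/(1+e₀)·log₁₀(σ'_f/σ'_0) = 0.38×2.5/(1+0.99)×log₁₀(146.43/38.427)
    = 0.47739 × 0.58099 = 0.2774 m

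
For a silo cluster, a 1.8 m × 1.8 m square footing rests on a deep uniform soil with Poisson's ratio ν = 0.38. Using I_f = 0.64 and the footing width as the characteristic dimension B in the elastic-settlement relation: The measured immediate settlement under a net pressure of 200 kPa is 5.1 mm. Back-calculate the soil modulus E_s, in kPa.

E_s ≈ 38700 kPa

S_e = q·B·(1−ν²)/E_s · I_f  ⇒  E_s = q·B·(1−ν²)·I_f / S_e.
E_s = 200 × 1.8 × 0.8556 × 0.64 / 0.0051 = 38650 kPa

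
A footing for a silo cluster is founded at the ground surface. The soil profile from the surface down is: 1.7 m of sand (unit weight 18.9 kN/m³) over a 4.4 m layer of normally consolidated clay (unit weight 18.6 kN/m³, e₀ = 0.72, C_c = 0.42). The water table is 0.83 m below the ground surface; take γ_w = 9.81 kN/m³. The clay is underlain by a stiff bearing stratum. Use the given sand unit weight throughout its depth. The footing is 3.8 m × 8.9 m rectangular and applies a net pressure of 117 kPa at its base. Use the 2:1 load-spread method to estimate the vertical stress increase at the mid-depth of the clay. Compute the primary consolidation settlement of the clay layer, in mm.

S_c ≈ 308 mm

Mid-depth of clay below the ground surface: z = 1.7 + 4.4/2 = 3.9 m.
Total vertical stress at mid-clay: σ_v = 18.9×1.7 + 18.6×2.2 = 73.05 kPa.
Pore pressure: u = 9.81×(3.9 − 0.83) = 30.117 kPa.
Initial effective stress: σ'_0 = σ_v − u = 73.05 − 30.117 = 42.933 kPa.
Stress increase at mid-clay by the 2:1 spreading method:
Δσ = qBL/((B+z)(L+z)) = 117×3.8×8.9/((3.8+3.9)(8.9+3.9)) = 40.148 kPa
Final effective stress: σ'_f = σ'_0 + Δσ = 42.933 + 40.148 = 83.081 kPa.
Normally consolidated clay, so the full stress increment lies on the virgin compression line:
S_c = C_c·H/(1+e₀)·log₁₀(σ'_f/σ'_0) = 0.42×4.4/(1+0.72)×log₁₀(83.081/42.933)
    = 1.0744 × 0.28671 = 0.308 m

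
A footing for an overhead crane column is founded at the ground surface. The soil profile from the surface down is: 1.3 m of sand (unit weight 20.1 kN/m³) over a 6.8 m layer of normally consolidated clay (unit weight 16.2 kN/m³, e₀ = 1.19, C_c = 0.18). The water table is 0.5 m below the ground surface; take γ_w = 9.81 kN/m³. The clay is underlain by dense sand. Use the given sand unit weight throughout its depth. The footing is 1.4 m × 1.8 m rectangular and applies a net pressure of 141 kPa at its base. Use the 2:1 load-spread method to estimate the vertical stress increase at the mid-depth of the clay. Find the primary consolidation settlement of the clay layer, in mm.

Mid-depth of clay below the ground surface: z = 1.3 + 6.8/2 = 4.7 m.
Total vertical stress at mid-clay: σ_v = 20.1×1.3 + 16.2×3.4 = 81.21 kPa.
Pore pressure: u = 9.81×(4.7 − 0.5) = 41.202 kPa.
Initial effective stress: σ'_0 = σ_v − u = 81.21 − 41.202 = 40.008 kPa.
Stress increase at mid-clay by the 2:1 spreading method:
Δσ = qBL/((B+z)(L+z)) = 141×1.4×1.8/((1.4+4.7)(1.8+4.7)) = 8.9614 kPa
Final effective stress: σ'_f = σ'_0 + Δσ = 40.008 + 8.9614 = 48.969 kPa.
Normally consolidated clay, so the full stress increment lies on the virgin compression line:
S_c = C_c·H/(1+e₀)·log₁₀(σ'_f/σ'_0) = 0.18×6.8/(1+1.19)×log₁₀(48.969/40.008)
    = 0.5589 × 0.087774 = 0.04906 m

S_c ≈ 49.1 mm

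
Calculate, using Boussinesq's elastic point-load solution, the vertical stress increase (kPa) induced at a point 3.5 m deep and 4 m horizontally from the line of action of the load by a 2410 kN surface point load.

Boussinesq vertical stress below a point load on an elastic half-space:
Δσ_z = 3P/(2πz²) · [1 + (r/z)²]^(−5/2)
r/z = 4/3.5 = 1.1429; [1+(r/z)²]^(−5/2) = 0.12382.
Δσ_z = 3×2410/(2π×3.5²) × 0.12382 = 93.934 × 0.12382 = 11.63 kPa

Δσ_z ≈ 11.6 kPa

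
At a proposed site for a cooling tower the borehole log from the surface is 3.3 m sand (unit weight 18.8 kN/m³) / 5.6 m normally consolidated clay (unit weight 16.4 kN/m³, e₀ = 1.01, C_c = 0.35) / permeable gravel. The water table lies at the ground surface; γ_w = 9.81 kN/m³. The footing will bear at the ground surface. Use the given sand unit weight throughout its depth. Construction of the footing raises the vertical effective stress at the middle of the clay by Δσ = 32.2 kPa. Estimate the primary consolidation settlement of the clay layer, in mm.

S_c ≈ 217 mm

Mid-depth of clay below the ground surface: z = 3.3 + 5.6/2 = 6.1 m.
Total vertical stress at mid-clay: σ_v = 18.8×3.3 + 16.4×2.8 = 107.96 kPa.
Pore pressure: u = 9.81×(6.1 − 0) = 59.841 kPa.
Initial effective stress: σ'_0 = σ_v − u = 107.96 − 59.841 = 48.119 kPa.
Final effective stress: σ'_f = σ'_0 + Δσ = 48.119 + 32.2 = 80.319 kPa.
Normally consolidated clay, so the full stress increment lies on the virgin compression line:
S_c = C_c·H/(1+e₀)·log₁₀(σ'_f/σ'_0) = 0.35×5.6/(1+1.01)×log₁₀(80.319/48.119)
    = 0.97512 × 0.2225 = 0.217 m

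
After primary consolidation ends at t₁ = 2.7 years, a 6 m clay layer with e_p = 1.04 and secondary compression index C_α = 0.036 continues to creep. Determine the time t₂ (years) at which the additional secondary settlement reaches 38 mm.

S_s = C_α·H/(1+e_p)·log₁₀(t₂/t₁) ⇒ log₁₀(t₂/t₁) = S_s·(1+e_p)/(C_α·H).
log₁₀(t₂/t₁) = 0.038 × (1+1.04) / (0.036×6) = 0.3589
t₂ = t₁ × 10^0.3589 = 2.7 × 2.285 = 6.17 years

t₂ ≈ 6.17 years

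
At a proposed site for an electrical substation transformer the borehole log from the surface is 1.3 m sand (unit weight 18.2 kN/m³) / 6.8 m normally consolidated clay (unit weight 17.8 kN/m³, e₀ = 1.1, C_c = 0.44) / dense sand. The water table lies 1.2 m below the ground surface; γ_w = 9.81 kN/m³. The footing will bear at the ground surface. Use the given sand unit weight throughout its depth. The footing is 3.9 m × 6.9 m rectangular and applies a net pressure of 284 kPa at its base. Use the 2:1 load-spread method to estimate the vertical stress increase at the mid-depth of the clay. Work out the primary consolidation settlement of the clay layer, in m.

Mid-depth of clay below the ground surface: z = 1.3 + 6.8/2 = 4.7 m.
Total vertical stress at mid-clay: σ_v = 18.2×1.3 + 17.8×3.4 = 84.18 kPa.
Pore pressure: u = 9.81×(4.7 − 1.2) = 34.335 kPa.
Initial effective stress: σ'_0 = σ_v − u = 84.18 − 34.335 = 49.845 kPa.
Stress increase at mid-clay by the 2:1 spreading method:
Δσ = qBL/((B+z)(L+z)) = 284×3.9×6.9/((3.9+4.7)(6.9+4.7)) = 76.608 kPa
Final effective stress: σ'_f = σ'_0 + Δσ = 49.845 + 76.608 = 126.45 kPa.
Normally consolidated clay, so the full stress increment lies on the virgin compression line:
S_c = C_c·H/(1+e₀)·log₁₀(σ'_f/σ'_0) = 0.44×6.8/(1+1.1)×log₁₀(126.45/49.845)
    = 1.4248 × 0.4043 = 0.576 m

S_c ≈ 0.576 m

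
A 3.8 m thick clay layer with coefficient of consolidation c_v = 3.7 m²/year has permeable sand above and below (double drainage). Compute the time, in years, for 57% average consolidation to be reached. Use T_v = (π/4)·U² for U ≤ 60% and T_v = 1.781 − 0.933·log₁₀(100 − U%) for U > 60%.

Drainage path length: H_d = H/2 = 1.9 m (double drainage).
U ≤ 60%: T_v = (π/4)·U² = (π/4)×0.57² = 0.25518.
t = T_v·H_d²/c_v = 0.25518×1.9²/3.7 = 0.249 years.

t ≈ 0.249 years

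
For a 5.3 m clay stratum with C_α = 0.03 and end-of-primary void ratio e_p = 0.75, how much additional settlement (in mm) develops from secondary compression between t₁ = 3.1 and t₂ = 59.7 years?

Secondary compression: S_s = C_α·H/(1+e_p)·log₁₀(t₂/t₁)
S_s = 0.03×5.3/(1+0.75)×log₁₀(59.7/3.1)
    = 0.09086 × 1.285 = 0.1167 m

S_s ≈ 117 mm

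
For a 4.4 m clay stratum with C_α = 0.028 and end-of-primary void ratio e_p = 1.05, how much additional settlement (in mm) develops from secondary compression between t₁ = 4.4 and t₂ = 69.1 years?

S_s ≈ 71.9 mm

Secondary compression: S_s = C_α·H/(1+e_p)·log₁₀(t₂/t₁)
S_s = 0.028×4.4/(1+1.05)×log₁₀(69.1/4.4)
    = 0.0601 × 1.196 = 0.07188 m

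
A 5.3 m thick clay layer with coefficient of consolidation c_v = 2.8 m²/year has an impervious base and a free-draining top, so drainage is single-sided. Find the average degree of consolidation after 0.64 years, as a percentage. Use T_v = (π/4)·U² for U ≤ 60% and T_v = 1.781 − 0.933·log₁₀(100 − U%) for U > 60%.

U ≈ 28.5 %

Drainage path length: H_d = H = 5.3 m (single drainage).
T_v = c_v·t/H_d² = 2.8×0.64/5.3² = 0.063795.
T_v = 0.063795 corresponds to the U ≤ 60% branch:
U = √(4T_v/π) = 0.285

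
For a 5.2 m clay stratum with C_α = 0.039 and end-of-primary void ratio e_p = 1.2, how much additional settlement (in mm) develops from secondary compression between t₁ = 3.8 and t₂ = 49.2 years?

S_s ≈ 103 mm

Secondary compression: S_s = C_α·H/(1+e_p)·log₁₀(t₂/t₁)
S_s = 0.039×5.2/(1+1.2)×log₁₀(49.2/3.8)
    = 0.09218 × 1.112 = 0.1025 m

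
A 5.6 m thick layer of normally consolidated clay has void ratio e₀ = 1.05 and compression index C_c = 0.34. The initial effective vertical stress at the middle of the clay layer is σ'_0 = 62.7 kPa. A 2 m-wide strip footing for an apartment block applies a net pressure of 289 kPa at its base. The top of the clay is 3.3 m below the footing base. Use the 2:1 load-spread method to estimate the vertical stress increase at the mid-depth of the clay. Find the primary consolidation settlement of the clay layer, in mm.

Mid-depth of clay below the footing base: z = 3.3 + 5.6/2 = 6.1 m.
Stress increase at mid-clay by the 2:1 spreading method:
Δσ = qB/(B+z) = 289×2/(2+6.1) = 71.358 kPa
Final effective stress: σ'_f = σ'_0 + Δσ = 62.7 + 71.358 = 134.06 kPa.
Normally consolidated clay, so the full stress increment lies on the virgin compression line:
S_c = C_c·H/(1+e₀)·log₁₀(σ'_f/σ'_0) = 0.34×5.6/(1+1.05)×log₁₀(134.06/62.7)
    = 0.92878 × 0.33003 = 0.3065 m

S_c ≈ 307 mm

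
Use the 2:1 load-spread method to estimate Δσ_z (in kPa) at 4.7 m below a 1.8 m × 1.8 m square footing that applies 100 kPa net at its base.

Δσ_z ≈ 7.67 kPa

By the 2:1 method the load spreads at 1 horizontal : 2 vertical, so at depth z the loaded area has grown by z in each plan dimension:
Δσ = qBL/((B+z)(L+z)) = 100×1.8×1.8/((1.8+4.7)(1.8+4.7)) = 7.6686 kPa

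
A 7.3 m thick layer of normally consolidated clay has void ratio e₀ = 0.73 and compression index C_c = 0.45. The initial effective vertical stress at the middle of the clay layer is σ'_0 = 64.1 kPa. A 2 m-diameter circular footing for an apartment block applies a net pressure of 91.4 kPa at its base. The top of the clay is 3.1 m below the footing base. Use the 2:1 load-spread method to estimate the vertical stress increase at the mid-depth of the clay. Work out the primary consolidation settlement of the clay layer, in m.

S_c ≈ 0.0593 m

Mid-depth of clay below the footing base: z = 3.1 + 7.3/2 = 6.75 m.
Stress increase at mid-clay by the 2:1 spreading method:
Δσ ≈ qD²/(D+z)² = 91.4×2²/(2+6.75)² = 4.7752 kPa
Final effective stress: σ'_f = σ'_0 + Δσ = 64.1 + 4.7752 = 68.875 kPa.
Normally consolidated clay, so the full stress increment lies on the virgin compression line:
S_c = C_c·H/(1+e₀)·log₁₀(σ'_f/σ'_0) = 0.45×7.3/(1+0.73)×log₁₀(68.875/64.1)
    = 1.8988 × 0.031204 = 0.05925 m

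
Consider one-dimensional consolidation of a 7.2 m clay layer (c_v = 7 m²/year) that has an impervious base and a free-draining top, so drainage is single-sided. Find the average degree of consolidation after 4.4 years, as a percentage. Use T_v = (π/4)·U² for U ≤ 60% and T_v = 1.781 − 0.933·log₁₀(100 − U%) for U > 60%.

Drainage path length: H_d = H = 7.2 m (single drainage).
T_v = c_v·t/H_d² = 7×4.4/7.2² = 0.59414.
T_v = 0.59414 corresponds to the U > 60% branch:
U = 1 − 10^((1.781 − T_v)/0.933)/100 = 0.8129

U ≈ 81.3 %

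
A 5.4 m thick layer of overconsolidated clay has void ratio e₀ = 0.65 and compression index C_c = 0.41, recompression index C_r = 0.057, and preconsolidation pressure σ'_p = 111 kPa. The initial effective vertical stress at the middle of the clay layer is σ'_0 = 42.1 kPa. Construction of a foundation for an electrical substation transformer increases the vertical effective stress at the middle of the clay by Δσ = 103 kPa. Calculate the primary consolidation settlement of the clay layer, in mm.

Final effective stress: σ'_f = 42.1 + 103 = 145.1 kPa.
σ'_f = 145.1 > σ'_p = 111 kPa, so the stress path crosses the preconsolidation pressure — recompression up to σ'_p, then virgin compression beyond:
S_c = H/(1+e₀)·[C_r·log₁₀(σ'_p/σ'_0) + C_c·log₁₀(σ'_f/σ'_p)]
    = 5.4/1.65 × [0.057×log₁₀(111/42.1) + 0.41×log₁₀(145.1/111)]
    = 3.2727 × [0.023999 + 0.047701] = 0.2347 m

S_c ≈ 235 mm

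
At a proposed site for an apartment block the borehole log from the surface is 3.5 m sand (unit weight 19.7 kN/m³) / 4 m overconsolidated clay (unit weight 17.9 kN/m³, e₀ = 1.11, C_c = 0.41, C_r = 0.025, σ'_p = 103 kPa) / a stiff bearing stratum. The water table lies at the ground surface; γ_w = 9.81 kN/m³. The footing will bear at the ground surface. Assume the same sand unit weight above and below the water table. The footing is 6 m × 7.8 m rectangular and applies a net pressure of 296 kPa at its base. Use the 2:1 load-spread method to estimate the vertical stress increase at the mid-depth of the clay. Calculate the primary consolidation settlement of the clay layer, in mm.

Mid-depth of clay below the ground surface: z = 3.5 + 4/2 = 5.5 m.
Total vertical stress at mid-clay: σ_v = 19.7×3.5 + 17.9×2 = 104.75 kPa.
Pore pressure: u = 9.81×(5.5 − 0) = 53.955 kPa.
Initial effective stress: σ'_0 = σ_v − u = 104.75 − 53.955 = 50.795 kPa.
Stress increase at mid-clay by the 2:1 spreading method:
Δσ = qBL/((B+z)(L+z)) = 296×6×7.8/((6+5.5)(7.8+5.5)) = 90.571 kPa
Final effective stress: σ'_f = 50.795 + 90.571 = 141.37 kPa.
σ'_f = 141.37 > σ'_p = 103 kPa, so the stress path crosses the preconsolidation pressure — recompression up to σ'_p, then virgin compression beyond:
S_c = H/(1+e₀)·[C_r·log₁₀(σ'_p/σ'_0) + C_c·log₁₀(σ'_f/σ'_p)]
    = 4/2.11 × [0.025×log₁₀(103/50.795) + 0.41×log₁₀(141.37/103)]
    = 1.8957 × [0.0076754 + 0.056383] = 0.1214 m

S_c ≈ 121 mm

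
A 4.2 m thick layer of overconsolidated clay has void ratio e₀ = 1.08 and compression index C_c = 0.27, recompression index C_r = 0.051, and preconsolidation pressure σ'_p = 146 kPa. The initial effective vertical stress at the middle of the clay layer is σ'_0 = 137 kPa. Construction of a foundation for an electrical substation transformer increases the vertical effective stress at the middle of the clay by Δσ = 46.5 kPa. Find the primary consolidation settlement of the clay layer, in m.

Final effective stress: σ'_f = 137 + 46.5 = 183.5 kPa.
σ'_f = 183.5 > σ'_p = 146 kPa, so the stress path crosses the preconsolidation pressure — recompression up to σ'_p, then virgin compression beyond:
S_c = H/(1+e₀)·[C_r·log₁₀(σ'_p/σ'_0) + C_c·log₁₀(σ'_f/σ'_p)]
    = 4.2/2.08 × [0.051×log₁₀(146/137) + 0.27×log₁₀(183.5/146)]
    = 2.0192 × [0.0014092 + 0.026806] = 0.05697 m

S_c ≈ 0.057 m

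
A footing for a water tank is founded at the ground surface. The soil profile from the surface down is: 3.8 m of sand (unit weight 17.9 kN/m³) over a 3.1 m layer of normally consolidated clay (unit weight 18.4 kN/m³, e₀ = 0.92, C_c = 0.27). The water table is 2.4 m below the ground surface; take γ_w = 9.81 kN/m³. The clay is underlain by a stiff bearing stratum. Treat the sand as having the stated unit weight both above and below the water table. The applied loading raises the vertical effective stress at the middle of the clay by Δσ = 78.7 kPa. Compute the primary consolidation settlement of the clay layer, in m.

S_c ≈ 0.146 m

Mid-depth of clay below the ground surface: z = 3.8 + 3.1/2 = 5.35 m.
Total vertical stress at mid-clay: σ_v = 17.9×3.8 + 18.4×1.55 = 96.54 kPa.
Pore pressure: u = 9.81×(5.35 − 2.4) = 28.94 kPa.
Initial effective stress: σ'_0 = σ_v − u = 96.54 − 28.94 = 67.6 kPa.
Final effective stress: σ'_f = σ'_0 + Δσ = 67.6 + 78.7 = 146.3 kPa.
Normally consolidated clay, so the full stress increment lies on the virgin compression line:
S_c = C_c·H/(1+e₀)·log₁₀(σ'_f/σ'_0) = 0.27×3.1/(1+0.92)×log₁₀(146.3/67.6)
    = 0.43594 × 0.3353 = 0.1462 m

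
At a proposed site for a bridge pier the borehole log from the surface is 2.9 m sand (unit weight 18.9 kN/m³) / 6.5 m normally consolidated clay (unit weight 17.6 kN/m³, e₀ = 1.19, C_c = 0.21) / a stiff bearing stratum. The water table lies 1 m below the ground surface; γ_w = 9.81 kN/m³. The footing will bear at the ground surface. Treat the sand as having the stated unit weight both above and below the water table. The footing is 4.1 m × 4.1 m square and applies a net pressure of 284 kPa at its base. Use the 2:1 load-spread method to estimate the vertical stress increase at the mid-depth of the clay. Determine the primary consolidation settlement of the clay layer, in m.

S_c ≈ 0.15 m

Mid-depth of clay below the ground surface: z = 2.9 + 6.5/2 = 6.15 m.
Total vertical stress at mid-clay: σ_v = 18.9×2.9 + 17.6×3.25 = 112.01 kPa.
Pore pressure: u = 9.81×(6.15 − 1) = 50.522 kPa.
Initial effective stress: σ'_0 = σ_v − u = 112.01 − 50.522 = 61.488 kPa.
Stress increase at mid-clay by the 2:1 spreading method:
Δσ = qBL/((B+z)(L+z)) = 284×4.1×4.1/((4.1+6.15)(4.1+6.15)) = 45.44 kPa
Final effective stress: σ'_f = σ'_0 + Δσ = 61.488 + 45.44 = 106.93 kPa.
Normally consolidated clay, so the full stress increment lies on the virgin compression line:
S_c = C_c·H/(1+e₀)·log₁₀(σ'_f/σ'_0) = 0.21×6.5/(1+1.19)×log₁₀(106.93/61.488)
    = 0.62329 × 0.24031 = 0.1498 m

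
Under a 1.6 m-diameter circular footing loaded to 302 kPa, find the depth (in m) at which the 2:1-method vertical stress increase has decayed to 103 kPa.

z ≈ 1.14 m

2:1 spreading — at depth z the loaded area has grown by z in each plan dimension:
qD²/(D+z)² = Δσ_z ⇒ z = D(√(q/Δσ_z) − 1) = 1.6×(√(302/103) − 1) = 1.14 m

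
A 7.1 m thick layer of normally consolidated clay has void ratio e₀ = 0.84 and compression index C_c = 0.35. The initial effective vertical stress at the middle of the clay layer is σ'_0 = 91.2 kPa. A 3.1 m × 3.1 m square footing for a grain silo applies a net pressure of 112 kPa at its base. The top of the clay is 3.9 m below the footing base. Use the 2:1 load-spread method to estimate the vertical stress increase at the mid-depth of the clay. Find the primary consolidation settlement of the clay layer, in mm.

Mid-depth of clay below the footing base: z = 3.9 + 7.1/2 = 7.45 m.
Stress increase at mid-clay by the 2:1 spreading method:
Δσ = qBL/((B+z)(L+z)) = 112×3.1×3.1/((3.1+7.45)(3.1+7.45)) = 9.6702 kPa
Final effective stress: σ'_f = σ'_0 + Δσ = 91.2 + 9.6702 = 100.87 kPa.
Normally consolidated clay, so the full stress increment lies on the virgin compression line:
S_c = C_c·H/(1+e₀)·log₁₀(σ'_f/σ'_0) = 0.35×7.1/(1+0.84)×log₁₀(100.87/91.2)
    = 1.3505 × 0.043767 = 0.05911 m

S_c ≈ 59.1 mm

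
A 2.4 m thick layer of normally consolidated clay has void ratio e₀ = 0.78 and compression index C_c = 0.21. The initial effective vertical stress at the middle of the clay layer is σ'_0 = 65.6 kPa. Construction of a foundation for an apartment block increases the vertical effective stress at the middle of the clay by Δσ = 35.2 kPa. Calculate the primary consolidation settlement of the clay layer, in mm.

Final effective stress: σ'_f = σ'_0 + Δσ = 65.6 + 35.2 = 100.8 kPa.
Normally consolidated clay, so the full stress increment lies on the virgin compression line:
S_c = C_c·H/(1+e₀)·log₁₀(σ'_f/σ'_0) = 0.21×2.4/(1+0.78)×log₁₀(100.8/65.6)
    = 0.28315 × 0.18656 = 0.05282 m

S_c ≈ 52.8 mm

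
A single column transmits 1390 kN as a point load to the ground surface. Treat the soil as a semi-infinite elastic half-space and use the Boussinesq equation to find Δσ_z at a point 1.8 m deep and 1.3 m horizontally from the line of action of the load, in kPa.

Boussinesq vertical stress below a point load on an elastic half-space:
Δσ_z = 3P/(2πz²) · [1 + (r/z)²]^(−5/2)
r/z = 1.3/1.8 = 0.72222; [1+(r/z)²]^(−5/2) = 0.35014.
Δσ_z = 3×1390/(2π×1.8²) × 0.35014 = 204.84 × 0.35014 = 71.72 kPa

Δσ_z ≈ 71.7 kPa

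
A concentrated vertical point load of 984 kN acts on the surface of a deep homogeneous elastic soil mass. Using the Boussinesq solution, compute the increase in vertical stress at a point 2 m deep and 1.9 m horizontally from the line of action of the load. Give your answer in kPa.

Δσ_z ≈ 23.5 kPa

Boussinesq vertical stress below a point load on an elastic half-space:
Δσ_z = 3P/(2πz²) · [1 + (r/z)²]^(−5/2)
r/z = 1.9/2 = 0.95; [1+(r/z)²]^(−5/2) = 0.2003.
Δσ_z = 3×984/(2π×2²) × 0.2003 = 117.46 × 0.2003 = 23.53 kPa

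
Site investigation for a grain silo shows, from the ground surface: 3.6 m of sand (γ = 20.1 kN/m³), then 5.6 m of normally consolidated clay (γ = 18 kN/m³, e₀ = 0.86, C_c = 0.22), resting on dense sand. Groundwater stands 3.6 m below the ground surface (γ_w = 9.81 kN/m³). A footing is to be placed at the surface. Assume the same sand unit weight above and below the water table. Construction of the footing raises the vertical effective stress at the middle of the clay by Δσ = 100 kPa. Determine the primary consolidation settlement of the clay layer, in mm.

Mid-depth of clay below the ground surface: z = 3.6 + 5.6/2 = 6.4 m.
Total vertical stress at mid-clay: σ_v = 20.1×3.6 + 18×2.8 = 122.76 kPa.
Pore pressure: u = 9.81×(6.4 − 3.6) = 27.468 kPa.
Initial effective stress: σ'_0 = σ_v − u = 122.76 − 27.468 = 95.292 kPa.
Final effective stress: σ'_f = σ'_0 + Δσ = 95.292 + 100 = 195.29 kPa.
Normally consolidated clay, so the full stress increment lies on the virgin compression line:
S_c = C_c·H/(1+e₀)·log₁₀(σ'_f/σ'_0) = 0.22×5.6/(1+0.86)×log₁₀(195.29/95.292)
    = 0.66237 × 0.31162 = 0.2064 m

S_c ≈ 206 mm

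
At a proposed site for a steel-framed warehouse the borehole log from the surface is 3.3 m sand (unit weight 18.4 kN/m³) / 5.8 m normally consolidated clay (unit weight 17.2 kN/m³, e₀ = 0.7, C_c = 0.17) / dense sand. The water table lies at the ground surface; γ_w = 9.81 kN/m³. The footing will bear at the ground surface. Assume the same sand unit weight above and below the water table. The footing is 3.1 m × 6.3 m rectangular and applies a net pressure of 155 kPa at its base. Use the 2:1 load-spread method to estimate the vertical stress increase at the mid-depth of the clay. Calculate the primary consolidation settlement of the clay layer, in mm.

Mid-depth of clay below the ground surface: z = 3.3 + 5.8/2 = 6.2 m.
Total vertical stress at mid-clay: σ_v = 18.4×3.3 + 17.2×2.9 = 110.6 kPa.
Pore pressure: u = 9.81×(6.2 − 0) = 60.822 kPa.
Initial effective stress: σ'_0 = σ_v − u = 110.6 − 60.822 = 49.778 kPa.
Stress increase at mid-clay by the 2:1 spreading method:
Δσ = qBL/((B+z)(L+z)) = 155×3.1×6.3/((3.1+6.2)(6.3+6.2)) = 26.04 kPa
Final effective stress: σ'_f = σ'_0 + Δσ = 49.778 + 26.04 = 75.818 kPa.
Normally consolidated clay, so the full stress increment lies on the virgin compression line:
S_c = C_c·H/(1+e₀)·log₁₀(σ'_f/σ'_0) = 0.17×5.8/(1+0.7)×log₁₀(75.818/49.778)
    = 0.58 × 0.18273 = 0.106 m

S_c ≈ 106 mm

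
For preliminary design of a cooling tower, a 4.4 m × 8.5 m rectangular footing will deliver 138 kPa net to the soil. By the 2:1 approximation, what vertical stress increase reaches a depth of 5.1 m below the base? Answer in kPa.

By the 2:1 method the load spreads at 1 horizontal : 2 vertical, so at depth z the loaded area has grown by z in each plan dimension:
Δσ = qBL/((B+z)(L+z)) = 138×4.4×8.5/((4.4+5.1)(8.5+5.1)) = 39.947 kPa

Δσ_z ≈ 39.9 kPa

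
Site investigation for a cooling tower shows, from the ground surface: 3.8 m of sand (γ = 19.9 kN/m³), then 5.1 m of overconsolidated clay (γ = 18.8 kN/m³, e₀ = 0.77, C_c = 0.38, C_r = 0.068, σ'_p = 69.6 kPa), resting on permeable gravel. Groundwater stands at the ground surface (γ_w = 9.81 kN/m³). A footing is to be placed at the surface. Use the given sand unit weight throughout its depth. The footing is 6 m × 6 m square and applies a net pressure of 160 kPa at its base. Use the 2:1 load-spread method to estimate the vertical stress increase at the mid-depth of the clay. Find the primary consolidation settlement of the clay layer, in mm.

Mid-depth of clay below the ground surface: z = 3.8 + 5.1/2 = 6.35 m.
Total vertical stress at mid-clay: σ_v = 19.9×3.8 + 18.8×2.55 = 123.56 kPa.
Pore pressure: u = 9.81×(6.35 − 0) = 62.294 kPa.
Initial effective stress: σ'_0 = σ_v − u = 123.56 − 62.294 = 61.266 kPa.
Stress increase at mid-clay by the 2:1 spreading method:
Δσ = qBL/((B+z)(L+z)) = 160×6×6/((6+6.35)(6+6.35)) = 37.765 kPa
Final effective stress: σ'_f = 61.266 + 37.765 = 99.031 kPa.
σ'_f = 99.031 > σ'_p = 69.6 kPa, so the stress path crosses the preconsolidation pressure — recompression up to σ'_p, then virgin compression beyond:
S_c = H/(1+e₀)·[C_r·log₁₀(σ'_p/σ'_0) + C_c·log₁₀(σ'_f/σ'_p)]
    = 5.1/1.77 × [0.068×log₁₀(69.6/61.266) + 0.38×log₁₀(99.031/69.6)]
    = 2.8814 × [0.0037665 + 0.058202] = 0.1786 m

S_c ≈ 179 mm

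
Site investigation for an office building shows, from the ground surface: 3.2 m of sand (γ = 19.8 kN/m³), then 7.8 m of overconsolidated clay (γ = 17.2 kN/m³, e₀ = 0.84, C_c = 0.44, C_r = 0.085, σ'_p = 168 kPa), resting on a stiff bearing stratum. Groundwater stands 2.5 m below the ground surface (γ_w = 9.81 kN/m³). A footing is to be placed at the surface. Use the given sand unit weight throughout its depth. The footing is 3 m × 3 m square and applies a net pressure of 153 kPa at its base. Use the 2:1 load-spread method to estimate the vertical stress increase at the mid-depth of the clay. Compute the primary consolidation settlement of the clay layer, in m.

Mid-depth of clay below the ground surface: z = 3.2 + 7.8/2 = 7.1 m.
Total vertical stress at mid-clay: σ_v = 19.8×3.2 + 17.2×3.9 = 130.44 kPa.
Pore pressure: u = 9.81×(7.1 − 2.5) = 45.126 kPa.
Initial effective stress: σ'_0 = σ_v − u = 130.44 − 45.126 = 85.314 kPa.
Stress increase at mid-clay by the 2:1 spreading method:
Δσ = qBL/((B+z)(L+z)) = 153×3×3/((3+7.1)(3+7.1)) = 13.499 kPa
Final effective stress: σ'_f = 85.314 + 13.499 = 98.813 kPa.
σ'_f = 98.813 ≤ σ'_p = 168 kPa, so the clay remains overconsolidated and only the recompression index applies:
S_c = C_r·H/(1+e₀)·log₁₀(σ'_f/σ'_0) = 0.085×7.8/1.84×log₁₀(98.813/85.314)
    = 0.36032 × 0.063794 = 0.02299 m

S_c ≈ 0.023 m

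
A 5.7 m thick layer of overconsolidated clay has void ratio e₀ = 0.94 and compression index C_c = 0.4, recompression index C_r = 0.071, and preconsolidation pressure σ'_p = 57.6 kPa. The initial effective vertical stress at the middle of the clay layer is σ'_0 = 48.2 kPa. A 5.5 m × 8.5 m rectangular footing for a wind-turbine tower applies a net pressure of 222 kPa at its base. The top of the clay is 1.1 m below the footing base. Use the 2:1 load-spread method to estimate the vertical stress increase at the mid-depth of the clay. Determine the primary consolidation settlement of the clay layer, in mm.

Mid-depth of clay below the footing base: z = 1.1 + 5.7/2 = 3.95 m.
Stress increase at mid-clay by the 2:1 spreading method:
Δσ = qBL/((B+z)(L+z)) = 222×5.5×8.5/((5.5+3.95)(8.5+3.95)) = 88.213 kPa
Final effective stress: σ'_f = 48.2 + 88.213 = 136.41 kPa.
σ'_f = 136.41 > σ'_p = 57.6 kPa, so the stress path crosses the preconsolidation pressure — recompression up to σ'_p, then virgin compression beyond:
S_c = H/(1+e₀)·[C_r·log₁₀(σ'_p/σ'_0) + C_c·log₁₀(σ'_f/σ'_p)]
    = 5.7/1.94 × [0.071×log₁₀(57.6/48.2) + 0.4×log₁₀(136.41/57.6)]
    = 2.9381 × [0.0054937 + 0.14977] = 0.4562 m

S_c ≈ 456 mm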